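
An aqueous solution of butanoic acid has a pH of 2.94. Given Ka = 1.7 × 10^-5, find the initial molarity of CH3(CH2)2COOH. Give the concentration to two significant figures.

C₀ = 7.9 × 10^-2 M

[H+] = 10^(-2.94) = 1.15 × 10^-3 M = x
Ka = x²/(C₀ − x) ⇒ C₀ = x + x²/Ka
C₀ = 1.15 × 10^-3 + (1.15 × 10^-3)²/(1.7 × 10^-5) = 7.89 × 10^-2 M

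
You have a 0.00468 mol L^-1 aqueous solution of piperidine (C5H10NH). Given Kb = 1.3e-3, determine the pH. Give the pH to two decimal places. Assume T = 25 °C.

pH = 11.28

C5H10NH + H2O ⇌ C5H10NH2+ + OH-
From the ICE table, Kb = x²/(0.00468 − x) = 1.3 × 10^-3.
x is not negligible relative to C₀; solve x² + 0.0013·x − 6.08e-06 = 0.
x = [−0.0013 + √(0.0013² + 2.43e-05)]/2 = 1.90 × 10^-3 M
pOH = 2.72, so pH = 14.00 − pOH = 11.28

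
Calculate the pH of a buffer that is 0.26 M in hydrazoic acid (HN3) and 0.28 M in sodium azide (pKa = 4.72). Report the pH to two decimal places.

pH = 4.75

Using pH = pKa + log([base]/[acid]) with [base]/[acid] = 0.28/0.26:
pH = 4.72 + (+0.032) = 4.75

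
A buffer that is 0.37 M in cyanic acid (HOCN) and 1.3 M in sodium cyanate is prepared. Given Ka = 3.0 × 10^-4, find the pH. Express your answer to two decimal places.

pKa = −log(3.0 × 10^-4) = 3.523
pH = pKa + log([A⁻]/[HA]) = 3.523 + log(1.3/0.37)
pH = 3.523 + (+0.546) = 4.07

pH = 4.07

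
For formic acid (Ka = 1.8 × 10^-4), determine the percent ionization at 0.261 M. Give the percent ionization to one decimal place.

2.6%

HCOOH ⇌ HCOO- + H+; let x = [H+] at equilibrium.
x ≈ √(Ka·C₀) = √(1.8 × 10^-4 × 0.261) = 6.85 × 10^-3 M
% ionization = x/C₀ × 100% = 6.85 × 10^-3/0.261 × 100% = 2.6%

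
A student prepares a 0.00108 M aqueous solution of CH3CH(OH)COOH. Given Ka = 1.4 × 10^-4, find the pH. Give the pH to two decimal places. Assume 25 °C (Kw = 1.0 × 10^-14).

pH = 3.49

CH3CH(OH)COOH ⇌ CH3CH(OH)COO- + H+
Ka = [H+]²/(0.00108 − [H+]) = 1.4 × 10^-4
Here C₀/Ka ≈ 7.71, so the small-[H+] approximation fails. Use the quadratic:
[H+] = [−0.00014 + √(0.00014² + 6.05e-07)]/2 = 3.25 × 10^-4 M
pH = −log(3.25 × 10^-4) = 3.49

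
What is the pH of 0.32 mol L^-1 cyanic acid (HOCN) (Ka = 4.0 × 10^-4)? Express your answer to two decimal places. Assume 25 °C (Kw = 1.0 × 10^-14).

HOCN ⇌ OCN- + H+
From the ICE table, Ka = x²/(0.32 − x) = 4.0 × 10^-4.
Neglecting x in the denominator: x = √(4.0 × 10^-4 × 0.32) = 1.13 × 10^-2 M
pH = −log[H+] = −log(1.13 × 10^-2) = 1.95

pH = 1.95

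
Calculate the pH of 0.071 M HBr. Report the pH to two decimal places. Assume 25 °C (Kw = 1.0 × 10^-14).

pH = 1.15

HBr is a strong acid and dissociates completely, so [H+] = 0.071 M.
pH = -log(0.071) = 1.15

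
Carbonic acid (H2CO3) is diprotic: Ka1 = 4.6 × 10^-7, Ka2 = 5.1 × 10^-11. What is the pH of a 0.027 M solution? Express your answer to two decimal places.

Since Ka1 ≫ Ka2, the first ionization dominates [H+].
Ka1 = x²/(0.027 − x) = 4.6 × 10^-7
x ≈ √(4.6 × 10^-7 × 0.027) = 1.11 × 10^-4 M
pH = −log(1.11 × 10^-4) = 3.95

pH = 3.95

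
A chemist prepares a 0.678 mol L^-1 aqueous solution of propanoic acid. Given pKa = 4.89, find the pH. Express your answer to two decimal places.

CH3CH2COOH ⇌ CH3CH2COO- + H+
Ka = 10^(−4.89) = 1.29 × 10^-5
Let x = [H+] at equilibrium. Ka = x²/(0.678 − x).
Neglecting x in the denominator: x = √(1.29 × 10^-5 × 0.678) = 2.96 × 10^-3 M
Check: 0.44% ionized — well under 5%, approximation valid.
pH = −log[H+] = −log(2.96 × 10^-3) = 2.53

pH = 2.53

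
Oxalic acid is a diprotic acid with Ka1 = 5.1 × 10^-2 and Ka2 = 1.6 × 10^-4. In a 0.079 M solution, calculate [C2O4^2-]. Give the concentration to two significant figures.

1.6 × 10^-4 M

First ionization gives [H+] ≈ [HC2O4-] = 4.29 × 10^-2 M.
Second step: Ka2 = [H+][C2O4^2-]/[HC2O4-] ≈ [C2O4^2-] (since [H+] ≈ [HC2O4-]).
So [C2O4^2-] ≈ Ka2.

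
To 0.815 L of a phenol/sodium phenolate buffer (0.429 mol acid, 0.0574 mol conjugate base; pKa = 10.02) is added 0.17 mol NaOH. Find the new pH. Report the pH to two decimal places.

pH = 9.96

After neutralization: n(C6H5OH) = 0.259 mol, n(C6H5O-) = 0.227 mol.
pH = pKa + log(n_C6H5O-/n_C6H5OH) = 10.02 + log(0.227/0.259) = 10.02 + (-0.057)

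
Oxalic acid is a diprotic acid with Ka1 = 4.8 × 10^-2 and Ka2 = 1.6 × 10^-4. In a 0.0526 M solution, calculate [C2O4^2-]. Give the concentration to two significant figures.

First ionization gives [H+] ≈ [HC2O4-] = 3.17 × 10^-2 M.
Second step: Ka2 = [H+][C2O4^2-]/[HC2O4-] ≈ [C2O4^2-] (since [H+] ≈ [HC2O4-]).
So [C2O4^2-] ≈ Ka2.

1.6 × 10^-4 M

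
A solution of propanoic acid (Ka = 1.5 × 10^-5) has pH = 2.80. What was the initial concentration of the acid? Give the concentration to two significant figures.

C₀ = 1.7 × 10^-1 M

[H+] = 10^(-2.80) = 1.58 × 10^-3 M = x
Ka = x²/(C₀ − x) ⇒ C₀ = x + x²/Ka
C₀ = 1.58 × 10^-3 + (1.58 × 10^-3)²/(1.5 × 10^-5) = 1.68 × 10^-1 M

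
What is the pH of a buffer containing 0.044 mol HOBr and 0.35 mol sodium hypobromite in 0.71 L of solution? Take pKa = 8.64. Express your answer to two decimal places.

pH = 9.54

Henderson–Hasselbalch: pH = pKa + log([OBr-]/[HOBr]) = 8.64 + log(0.35/0.044)
pH = 8.64 + (+0.901) = 9.54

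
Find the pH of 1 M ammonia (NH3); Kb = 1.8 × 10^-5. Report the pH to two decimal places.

NH3 + H2O ⇌ NH4+ + OH-
From the ICE table, Kb = [OH-]²/(1 − [OH-]) = 1.8 × 10^-5.
Neglecting [OH-] in the denominator: [OH-] = √(1.8 × 10^-5 × 1) = 4.24 × 10^-3 M
([OH-]/C₀ = 0.42% < 5%, so the approximation holds.)
pOH = −log(4.24 × 10^-3) = 2.37; pH = 14.00 − 2.37 = 11.63

pH = 11.63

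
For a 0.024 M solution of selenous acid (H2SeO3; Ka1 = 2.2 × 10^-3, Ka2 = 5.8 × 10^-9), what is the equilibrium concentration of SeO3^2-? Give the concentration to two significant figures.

5.8 × 10^-9 M

First ionization gives [H+] ≈ [HSeO3-] = 6.25 × 10^-3 M.
Second step: Ka2 = [H+][SeO3^2-]/[HSeO3-] ≈ [SeO3^2-] (since [H+] ≈ [HSeO3-]).
So [SeO3^2-] ≈ Ka2.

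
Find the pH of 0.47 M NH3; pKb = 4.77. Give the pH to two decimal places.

pH = 11.45

NH3 + H2O ⇌ NH4+ + OH-
Kb = 10^(−4.77) = 1.70 × 10^-5
Kb = x²/(0.47 − x) = 1.70 × 10^-5
Neglecting x in the denominator: x = √(1.70 × 10^-5 × 0.47) = 2.83 × 10^-3 M
(x/C₀ = 0.6% < 5%, so the approximation holds.)
pOH = 2.55, so pH = 14.00 − pOH = 11.45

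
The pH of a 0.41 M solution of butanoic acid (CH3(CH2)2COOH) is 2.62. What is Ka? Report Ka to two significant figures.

Ka = 1.4 × 10^-5

[H+] = 10^(-2.62) = 2.40 × 10^-3 M
At equilibrium [HA] = 0.41 − 2.40 × 10^-3 = 4.08 × 10^-1 M
Ka = [H+][A-]/[HA] = (2.40 × 10^-3)² / 4.08 × 10^-1 = 1.4 × 10^-5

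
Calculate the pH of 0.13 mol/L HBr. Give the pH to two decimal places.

HBr is a strong acid and dissociates completely, so [H+] = 0.13 M.
pH = -log(0.13) = 0.89

pH = 0.89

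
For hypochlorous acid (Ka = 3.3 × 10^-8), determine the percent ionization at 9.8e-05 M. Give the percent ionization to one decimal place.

1.8%

HOCl ⇌ OCl- + H+; let x = [H+] at equilibrium.
x ≈ √(Ka·C₀) = √(3.3 × 10^-8 × 9.8e-05) = 1.80 × 10^-6 M
% ionization = x/C₀ × 100% = 1.80 × 10^-6/9.8e-05 × 100% = 1.8%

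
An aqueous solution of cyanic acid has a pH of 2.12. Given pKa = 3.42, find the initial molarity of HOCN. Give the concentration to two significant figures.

[H+] = 10^(-2.12) = 7.59 × 10^-3 M = x
Ka = 10^(−3.42) = 3.80 × 10^-4
Ka = x²/(C₀ − x) ⇒ C₀ = x + x²/Ka
C₀ = 7.59 × 10^-3 + (7.59 × 10^-3)²/(3.80 × 10^-4) = 1.59 × 10^-1 M

C₀ = 1.6 × 10^-1 M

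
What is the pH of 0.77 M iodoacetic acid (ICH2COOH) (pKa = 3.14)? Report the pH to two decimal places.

pH = 1.63

ICH2COOH ⇌ ICH2COO- + H+
Ka = 10^(−3.14) = 7.24 × 10^-4
Ka = x²/(0.77 − x) = 7.24 × 10^-4
Assume x ≪ 0.77: x ≈ √(7.24 × 10^-4 × 0.77) = 2.36 × 10^-2 M
pH = −log[H+] = −log(2.36 × 10^-2) = 1.63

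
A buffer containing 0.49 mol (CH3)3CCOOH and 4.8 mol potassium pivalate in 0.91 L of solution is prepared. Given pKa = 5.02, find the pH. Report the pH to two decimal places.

Henderson–Hasselbalch: pH = pKa + log([(CH3)3CCOO-]/[(CH3)3CCOOH]) = 5.02 + log(4.8/0.49)
pH = 5.02 + (+0.991) = 6.01

pH = 6.01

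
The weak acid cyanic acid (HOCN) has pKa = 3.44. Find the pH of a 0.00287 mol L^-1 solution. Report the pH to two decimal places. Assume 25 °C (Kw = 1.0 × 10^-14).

pH = 3.07

HOCN ⇌ OCN- + H+
Ka = 10^(−3.44) = 3.63 × 10^-4
From the ICE table, Ka = x²/(0.00287 − x) = 3.63 × 10^-4.
Here C₀/Ka ≈ 7.91, so the small-x approximation fails. Use the quadratic:
x = [−0.000363 + √(0.000363² + 4.17e-06)]/2 = 8.55 × 10^-4 M
pH = −log(8.55 × 10^-4) = 3.07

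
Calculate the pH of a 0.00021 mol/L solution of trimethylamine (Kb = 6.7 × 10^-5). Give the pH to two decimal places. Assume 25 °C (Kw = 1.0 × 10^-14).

pH = 9.95

(CH3)3N + H2O ⇌ (CH3)3NH+ + OH-
From the ICE table, Kb = [OH-]²/(0.00021 − [OH-]) = 6.7 × 10^-5.
The 5% rule fails; solving [OH-]² + Kb·[OH-] − Kb·C₀ = 0 exactly:
[OH-] = (−Kb + √(Kb² + 4·Kb·C₀))/2 = 8.98 × 10^-5 M
pOH = −log(8.98 × 10^-5) = 4.05; pH = 14.00 − 4.05 = 9.95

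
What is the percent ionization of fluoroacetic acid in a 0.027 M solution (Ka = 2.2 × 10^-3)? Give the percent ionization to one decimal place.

FCH2COOH ⇌ FCH2COO- + H+; let x = [H+] at equilibrium.
Solve x² + 0.0022x − 5.94e-05 = 0 → x = 6.69 × 10^-3 M
Fraction ionized = 6.69 × 10^-3 / 0.027 = 0.2478 → 24.8%

24.8%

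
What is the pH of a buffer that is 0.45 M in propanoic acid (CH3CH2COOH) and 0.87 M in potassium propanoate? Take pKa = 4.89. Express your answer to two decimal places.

pH = 5.18

pH = pKa + log([A⁻]/[HA]) = 4.89 + log(0.87/0.45)
pH = 4.89 + (+0.286) = 5.18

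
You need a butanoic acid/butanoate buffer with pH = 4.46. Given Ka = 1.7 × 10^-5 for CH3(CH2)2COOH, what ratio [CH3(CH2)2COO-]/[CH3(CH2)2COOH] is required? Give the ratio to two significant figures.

pKa = -log(1.7 × 10^-5) = 4.770
pH = pKa + log(r) ⇒ log(r) = 4.46 − 4.770 = -0.310
r = [CH3(CH2)2COO-]/[CH3(CH2)2COOH] = 10^(-0.310) = 0.49

ratio = 0.49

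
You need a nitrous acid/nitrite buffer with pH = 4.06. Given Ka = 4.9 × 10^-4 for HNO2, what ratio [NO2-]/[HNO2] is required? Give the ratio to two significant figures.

pKa = -log(4.9 × 10^-4) = 3.310
pH = pKa + log(r) ⇒ log(r) = 4.06 − 3.310 = +0.750
r = [NO2-]/[HNO2] = 10^(+0.750) = 5.62

ratio = 5.6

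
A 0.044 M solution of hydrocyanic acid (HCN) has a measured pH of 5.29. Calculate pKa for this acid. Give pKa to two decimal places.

[H+] = 10^(-5.29) = 5.13 × 10^-6 M
At equilibrium [HA] = 0.044 − 5.13 × 10^-6 = 4.40 × 10^-2 M
Ka = [H+][A-]/[HA] = (5.13 × 10^-6)² / 4.40 × 10^-2 = 5.98 × 10^-10
pKa = -log(5.98 × 10^-10) = 9.22

pKa = 9.22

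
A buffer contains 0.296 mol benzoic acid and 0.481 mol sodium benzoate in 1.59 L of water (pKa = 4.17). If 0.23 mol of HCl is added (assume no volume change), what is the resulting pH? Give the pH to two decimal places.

pH = 3.85

After neutralization: n(C6H5COOH) = 0.526 mol, n(C6H5COO-) = 0.251 mol.
Henderson–Hasselbalch with mole ratio 0.251/0.526: pH = 4.17 + (-0.321)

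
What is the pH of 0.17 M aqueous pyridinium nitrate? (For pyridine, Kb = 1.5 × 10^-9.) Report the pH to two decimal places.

pH = 2.97

C5H5NH+ is the conjugate acid of the weak base C5H5N.
Ka = Kw/Kb = 1.0×10^-14 / 1.5 × 10^-9 = 6.67 × 10^-6
Ka = [H+]²/(0.17 − [H+]) = 6.67 × 10^-6
Since Ka ≪ C₀, [H+] ≈ √(Ka·C₀) = 1.06 × 10^-3 M.
pH = −log[H+] = −log(1.06 × 10^-3) = 2.97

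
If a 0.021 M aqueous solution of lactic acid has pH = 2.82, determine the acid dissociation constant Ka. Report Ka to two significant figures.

[H+] = 10^(-2.82) = 1.51 × 10^-3 M
At equilibrium [HA] = 0.021 − 1.51 × 10^-3 = 1.95 × 10^-2 M
Ka = [H+][A-]/[HA] = (1.51 × 10^-3)² / 1.95 × 10^-2 = 1.2 × 10^-4

Ka = 1.2 × 10^-4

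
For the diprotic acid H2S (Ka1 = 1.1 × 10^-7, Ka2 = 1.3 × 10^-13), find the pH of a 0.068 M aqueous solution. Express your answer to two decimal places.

pH = 4.06

Since Ka1 ≫ Ka2, the first ionization dominates [H+].
Ka1 = x²/(0.068 − x) = 1.1 × 10^-7
x ≈ √(1.1 × 10^-7 × 0.068) = 8.65 × 10^-5 M
pH = −log(8.65 × 10^-5) = 4.06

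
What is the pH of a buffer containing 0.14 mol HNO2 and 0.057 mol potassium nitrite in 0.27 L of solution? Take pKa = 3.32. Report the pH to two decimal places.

pH = 2.93

Using pH = pKa + log([base]/[acid]) with [base]/[acid] = 0.057/0.14:
pH = 3.32 + (-0.390) = 2.93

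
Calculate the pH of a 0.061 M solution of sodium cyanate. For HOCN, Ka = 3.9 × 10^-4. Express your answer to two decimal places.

OCN- is the conjugate base of the weak acid HOCN.
Kb = Kw/Ka = 1.0×10^-14 / 3.9 × 10^-4 = 2.56 × 10^-11
Kb = [OH-]²/(0.061 − [OH-]) = 2.56 × 10^-11
Since Kb ≪ C₀, [OH-] ≈ √(Kb·C₀) = 1.25 × 10^-6 M.
Check: 0.002% ionized — well under 5%, approximation valid.
pOH = −log(1.25 × 10^-6) = 5.90; pH = 14.00 − 5.90 = 8.10

pH = 8.10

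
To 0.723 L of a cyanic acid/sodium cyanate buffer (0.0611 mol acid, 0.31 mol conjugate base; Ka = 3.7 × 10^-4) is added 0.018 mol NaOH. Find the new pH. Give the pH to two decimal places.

After neutralization: n(HOCN) = 0.0431 mol, n(OCN-) = 0.328 mol.
pKa = −log(3.7 × 10^-4) = 3.432
pH = pKa + log([A⁻]/[HA]) = 3.432 + log(0.328/0.0431) = 3.432 +0.881

pH = 4.31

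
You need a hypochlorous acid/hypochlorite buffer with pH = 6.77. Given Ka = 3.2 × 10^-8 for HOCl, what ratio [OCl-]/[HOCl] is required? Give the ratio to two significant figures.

pKa = -log(3.2 × 10^-8) = 7.495
pH = pKa + log(r) ⇒ log(r) = 6.77 − 7.495 = -0.725
r = [OCl-]/[HOCl] = 10^(-0.725) = 0.188

ratio = 0.19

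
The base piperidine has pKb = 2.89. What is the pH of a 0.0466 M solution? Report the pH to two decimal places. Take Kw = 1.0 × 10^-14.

C5H10NH + H2O ⇌ C5H10NH2+ + OH-
Kb = 10^(−2.89) = 1.29 × 10^-3
Kb = [OH-]²/(0.0466 − [OH-]) = 1.29 × 10^-3
The 5% rule fails; solving [OH-]² + Kb·[OH-] − Kb·C₀ = 0 exactly:
[OH-] = (−Kb + √(Kb² + 4·Kb·C₀))/2 = 7.14 × 10^-3 M
pOH = 2.15, so pH = 14.00 − pOH = 11.85

pH = 11.85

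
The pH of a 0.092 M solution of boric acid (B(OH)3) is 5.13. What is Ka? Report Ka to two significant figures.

[H+] = 10^(-5.13) = 7.41 × 10^-6 M
At equilibrium [HA] = 0.092 − 7.41 × 10^-6 = 9.20 × 10^-2 M
Ka = [H+][A-]/[HA] = (7.41 × 10^-6)² / 9.20 × 10^-2 = 6.0 × 10^-10

Ka = 6.0 × 10^-10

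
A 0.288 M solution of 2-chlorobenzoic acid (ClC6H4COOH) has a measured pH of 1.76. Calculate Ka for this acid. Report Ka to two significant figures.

[H+] = 10^(-1.76) = 1.74 × 10^-2 M
At equilibrium [HA] = 0.288 − 1.74 × 10^-2 = 2.71 × 10^-1 M
Ka = [H+][A-]/[HA] = (1.74 × 10^-2)² / 2.71 × 10^-1 = 1.1 × 10^-3

Ka = 1.1 × 10^-3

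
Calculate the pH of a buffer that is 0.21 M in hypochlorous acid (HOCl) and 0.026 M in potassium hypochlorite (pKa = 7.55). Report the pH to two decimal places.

pH = 6.64

Henderson–Hasselbalch: pH = pKa + log([OCl-]/[HOCl]) = 7.55 + log(0.026/0.21)
pH = 7.55 + (-0.907) = 6.64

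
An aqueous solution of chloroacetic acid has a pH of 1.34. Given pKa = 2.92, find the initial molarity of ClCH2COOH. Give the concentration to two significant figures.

[H+] = 10^(-1.34) = 4.57 × 10^-2 M = x
Ka = 10^(−2.92) = 1.20 × 10^-3
Ka = x²/(C₀ − x) ⇒ C₀ = x + x²/Ka
C₀ = 4.57 × 10^-2 + (4.57 × 10^-2)²/(1.20 × 10^-3) = 1.79 M

C₀ = 1.8 M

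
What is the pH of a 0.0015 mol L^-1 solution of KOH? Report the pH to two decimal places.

pH = 11.18

KOH is a strong base; [OH-] = 0.0015 M.
pOH = -log(0.0015) = 2.82
pH = 14.00 - 2.82 = 11.18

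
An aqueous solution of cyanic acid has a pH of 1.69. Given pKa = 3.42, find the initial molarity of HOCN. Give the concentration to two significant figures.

C₀ = 1.1 M

[H+] = 10^(-1.69) = 2.04 × 10^-2 M = x
Ka = 10^(−3.42) = 3.80 × 10^-4
Ka = x²/(C₀ − x) ⇒ C₀ = x + x²/Ka
C₀ = 2.04 × 10^-2 + (2.04 × 10^-2)²/(3.80 × 10^-4) = 1.12 M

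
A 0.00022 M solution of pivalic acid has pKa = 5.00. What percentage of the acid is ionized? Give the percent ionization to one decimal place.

19.2%

(CH3)3CCOOH ⇌ (CH3)3CCOO- + H+; let x = [H+] at equilibrium.
Ka = 10^(−5.00) = 1.00 × 10^-5
Ka = x²/(C₀ − x); solving the quadratic gives x = 4.22 × 10^-5 M.
% ionization = x/C₀ × 100% = 4.22 × 10^-5/0.00022 × 100% = 19.2%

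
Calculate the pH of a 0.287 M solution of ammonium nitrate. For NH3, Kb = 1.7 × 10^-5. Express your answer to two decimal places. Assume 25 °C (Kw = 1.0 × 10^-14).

pH = 4.89

NH4+ is the conjugate acid of the weak base NH3.
Ka = Kw/Kb = 1.0×10^-14 / 1.7 × 10^-5 = 5.88 × 10^-10
Let x = [H+] at equilibrium. Ka = x²/(0.287 − x).
Neglecting x in the denominator: x = √(5.88 × 10^-10 × 0.287) = 1.30 × 10^-5 M
(x/C₀ = 0.0045% < 5%, so the approximation holds.)
pH = −log(1.30 × 10^-5) = 4.89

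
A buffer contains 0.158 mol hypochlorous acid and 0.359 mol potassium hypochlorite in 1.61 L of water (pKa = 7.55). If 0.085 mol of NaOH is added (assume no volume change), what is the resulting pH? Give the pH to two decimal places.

pH = 8.33

After neutralization: n(HOCl) = 0.073 mol, n(OCl-) = 0.444 mol.
pH = pKa + log([A⁻]/[HA]) = 7.55 + log(0.444/0.073) = 7.55 +0.784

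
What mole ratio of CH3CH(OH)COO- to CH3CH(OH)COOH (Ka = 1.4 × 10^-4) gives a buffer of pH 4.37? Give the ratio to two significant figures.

ratio = 3.3

pKa = -log(1.4 × 10^-4) = 3.854
pH = pKa + log(r) ⇒ log(r) = 4.37 − 3.854 = +0.516
r = [CH3CH(OH)COO-]/[CH3CH(OH)COOH] = 10^(+0.516) = 3.28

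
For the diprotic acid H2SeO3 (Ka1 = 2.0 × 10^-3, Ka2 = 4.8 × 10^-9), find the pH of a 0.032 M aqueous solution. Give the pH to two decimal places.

Since Ka1 ≫ Ka2, the first ionization dominates [H+].
Ka1 = x²/(0.032 − x) = 2.0 × 10^-3
Solving the quadratic: x = (−Ka1 + √(Ka1² + 4·Ka1·C₀))/2 = 7.06 × 10^-3 M
pH = −log(7.06 × 10^-3) = 2.15

pH = 2.15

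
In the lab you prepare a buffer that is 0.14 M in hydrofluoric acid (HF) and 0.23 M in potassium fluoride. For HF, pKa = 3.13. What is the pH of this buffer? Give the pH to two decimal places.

Henderson–Hasselbalch: pH = pKa + log([F-]/[HF]) = 3.13 + log(0.23/0.14)
pH = 3.13 + (+0.216) = 3.35

pH = 3.35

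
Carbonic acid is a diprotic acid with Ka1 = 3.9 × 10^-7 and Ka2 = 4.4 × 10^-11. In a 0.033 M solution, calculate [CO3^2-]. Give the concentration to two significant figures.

4.4 × 10^-11 M

First ionization gives [H+] ≈ [HCO3-] = 1.13 × 10^-4 M.
Second step: Ka2 = [H+][CO3^2-]/[HCO3-] ≈ [CO3^2-] (since [H+] ≈ [HCO3-]).
So [CO3^2-] ≈ Ka2.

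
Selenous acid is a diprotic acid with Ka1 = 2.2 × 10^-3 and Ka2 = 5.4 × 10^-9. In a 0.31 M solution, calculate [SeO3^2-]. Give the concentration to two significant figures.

5.4 × 10^-9 M

First ionization gives [H+] ≈ [HSeO3-] = 2.50 × 10^-2 M.
Second step: Ka2 = [H+][SeO3^2-]/[HSeO3-] ≈ [SeO3^2-] (since [H+] ≈ [HSeO3-]).
So [SeO3^2-] ≈ Ka2.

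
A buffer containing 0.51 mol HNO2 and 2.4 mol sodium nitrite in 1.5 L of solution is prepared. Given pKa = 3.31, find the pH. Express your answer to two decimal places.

pH = pKa + log([A⁻]/[HA]) = 3.31 + log(2.4/0.51)
pH = 3.31 + (+0.673) = 3.98

pH = 3.98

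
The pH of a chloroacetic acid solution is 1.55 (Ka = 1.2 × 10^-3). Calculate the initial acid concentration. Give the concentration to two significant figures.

C₀ = 6.9 × 10^-1 M

[H+] = 10^(-1.55) = 2.82 × 10^-2 M = x
Ka = x²/(C₀ − x) ⇒ C₀ = x + x²/Ka
C₀ = 2.82 × 10^-2 + (2.82 × 10^-2)²/(1.2 × 10^-3) = 6.91 × 10^-1 M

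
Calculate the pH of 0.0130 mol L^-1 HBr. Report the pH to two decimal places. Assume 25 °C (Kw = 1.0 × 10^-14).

HBr is a strong acid and dissociates completely, so [H+] = 0.0130 M.
pH = -log(0.013) = 1.89

pH = 1.89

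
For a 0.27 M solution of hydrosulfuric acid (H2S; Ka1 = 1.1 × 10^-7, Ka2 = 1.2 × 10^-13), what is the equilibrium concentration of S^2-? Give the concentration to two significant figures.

First ionization gives [H+] ≈ [HS-] = 1.72 × 10^-4 M.
Second step: Ka2 = [H+][S^2-]/[HS-] ≈ [S^2-] (since [H+] ≈ [HS-]).
So [S^2-] ≈ Ka2.

1.2 × 10^-13 M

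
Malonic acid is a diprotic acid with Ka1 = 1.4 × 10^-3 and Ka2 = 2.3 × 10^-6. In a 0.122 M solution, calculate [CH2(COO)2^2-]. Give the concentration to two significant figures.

2.3 × 10^-6 M

First ionization gives [H+] ≈ [CH2(COOH)COO-] = 1.24 × 10^-2 M.
Second step: Ka2 = [H+][CH2(COO)2^2-]/[CH2(COOH)COO-] ≈ [CH2(COO)2^2-] (since [H+] ≈ [CH2(COOH)COO-]).
So [CH2(COO)2^2-] ≈ Ka2.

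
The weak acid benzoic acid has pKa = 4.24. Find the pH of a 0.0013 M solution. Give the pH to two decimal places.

C6H5COOH ⇌ C6H5COO- + H+
Ka = 10^(−4.24) = 5.75 × 10^-5
Ka = [H+]²/(0.0013 − [H+]) = 5.75 × 10^-5
[H+] is not negligible relative to C₀; solve [H+]² + 5.75e-05·[H+] − 7.48e-08 = 0.
[H+] = (−Ka + √(Ka² + 4·Ka·C₀))/2 = 2.46 × 10^-4 M
pH = −log[H+] = −log(2.46 × 10^-4) = 3.61

pH = 3.61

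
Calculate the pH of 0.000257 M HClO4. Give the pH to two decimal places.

HClO4 is a strong acid and dissociates completely, so [H+] = 0.000257 M.
pH = -log(0.000257) = 3.59

pH = 3.59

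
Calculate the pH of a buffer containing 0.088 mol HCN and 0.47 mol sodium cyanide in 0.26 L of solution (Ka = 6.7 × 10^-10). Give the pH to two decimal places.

pH = 9.90

pKa = −log(6.7 × 10^-10) = 9.174
Using pH = pKa + log([base]/[acid]) with [base]/[acid] = 0.47/0.088:
pH = 9.174 + (+0.728) = 9.90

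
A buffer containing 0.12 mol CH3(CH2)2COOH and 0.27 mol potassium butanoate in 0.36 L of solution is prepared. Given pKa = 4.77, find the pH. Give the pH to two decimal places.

pH = 5.12

Using pH = pKa + log([base]/[acid]) with [base]/[acid] = 0.27/0.12:
pH = 4.77 + (+0.352) = 5.12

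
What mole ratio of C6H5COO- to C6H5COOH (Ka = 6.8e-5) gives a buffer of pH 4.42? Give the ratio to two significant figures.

pKa = -log(6.8 × 10^-5) = 4.167
pH = pKa + log(r) ⇒ log(r) = 4.42 − 4.167 = +0.253
r = [C6H5COO-]/[C6H5COOH] = 10^(+0.253) = 1.79

ratio = 1.8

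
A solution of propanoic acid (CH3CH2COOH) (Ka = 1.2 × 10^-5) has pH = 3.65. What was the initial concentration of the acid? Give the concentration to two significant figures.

C₀ = 4.4 × 10^-3 M

[H+] = 10^(-3.65) = 2.24 × 10^-4 M = x
Ka = x²/(C₀ − x) ⇒ C₀ = x + x²/Ka
C₀ = 2.24 × 10^-4 + (2.24 × 10^-4)²/(1.2 × 10^-5) = 4.41 × 10^-3 M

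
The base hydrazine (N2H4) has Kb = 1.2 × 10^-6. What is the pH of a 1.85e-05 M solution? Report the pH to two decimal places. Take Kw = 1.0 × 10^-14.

pH = 8.62

N2H4 + H2O ⇌ N2H5+ + OH-
Let x = [OH-] at equilibrium. Kb = x²/(1.85e-05 − x).
The 5% rule fails; solving x² + Kb·x − Kb·C₀ = 0 exactly:
x = (−Kb + √(Kb² + 4·Kb·C₀))/2 = 4.15 × 10^-6 M
pOH = −log(4.15 × 10^-6) = 5.38; pH = 14.00 − 5.38 = 8.62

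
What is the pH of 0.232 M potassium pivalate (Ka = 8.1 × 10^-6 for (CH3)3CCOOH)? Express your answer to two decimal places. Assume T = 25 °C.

pH = 9.23

(CH3)3CCOO- is the conjugate base of the weak acid (CH3)3CCOOH.
Kb = Kw/Ka = 1.0×10^-14 / 8.1 × 10^-6 = 1.23 × 10^-9
From the ICE table, Kb = x²/(0.232 − x) = 1.23 × 10^-9.
Since Kb ≪ C₀, x ≈ √(Kb·C₀) = 1.69 × 10^-5 M.
Check: 0.0073% ionized — well under 5%, approximation valid.
pOH = 4.77, so pH = 14.00 − pOH = 9.23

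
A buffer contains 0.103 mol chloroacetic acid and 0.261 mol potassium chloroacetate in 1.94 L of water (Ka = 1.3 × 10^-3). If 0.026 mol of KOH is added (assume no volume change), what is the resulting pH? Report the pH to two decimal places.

pH = 3.46

OH- converts ClCH2COOH to ClCH2COO-: ClCH2COOH → 0.077 mol, ClCH2COO- → 0.287 mol.
pKa = −log(1.3 × 10^-3) = 2.886
pH = pKa + log([A⁻]/[HA]) = 2.886 + log(0.287/0.077) = 2.886 +0.571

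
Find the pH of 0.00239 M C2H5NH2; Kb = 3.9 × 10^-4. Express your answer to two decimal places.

C2H5NH2 + H2O ⇌ C2H5NH3+ + OH-
Kb = [OH-]²/(0.00239 − [OH-]) = 3.9 × 10^-4
Here C₀/Kb ≈ 6.13, so the small-[OH-] approximation fails. Use the quadratic:
[OH-] = [−0.00039 + √(0.00039² + 3.73e-06)]/2 = 7.90 × 10^-4 M
pOH = 3.10, so pH = 14.00 − pOH = 10.90

pH = 10.90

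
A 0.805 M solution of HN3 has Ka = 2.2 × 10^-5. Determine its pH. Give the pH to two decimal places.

pH = 2.38

HN3 ⇌ N3- + H+
From the ICE table, Ka = x²/(0.805 − x) = 2.2 × 10^-5.
Assume x ≪ 0.805: x ≈ √(2.2 × 10^-5 × 0.805) = 4.21 × 10^-3 M
(x/C₀ = 0.52% < 5%, so the approximation holds.)
pH = −log[H+] = −log(4.21 × 10^-3) = 2.38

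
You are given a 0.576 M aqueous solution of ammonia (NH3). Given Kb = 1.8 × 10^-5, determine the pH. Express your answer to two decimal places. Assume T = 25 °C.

NH3 + H2O ⇌ NH4+ + OH-
From the ICE table, Kb = x²/(0.576 − x) = 1.8 × 10^-5.
Neglecting x in the denominator: x = √(1.8 × 10^-5 × 0.576) = 3.22 × 10^-3 M
(x/C₀ = 0.56% < 5%, so the approximation holds.)
pOH = 2.49, so pH = 14.00 − pOH = 11.51

pH = 11.51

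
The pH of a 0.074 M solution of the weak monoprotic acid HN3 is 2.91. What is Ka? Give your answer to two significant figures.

[H+] = 10^(-2.91) = 1.23 × 10^-3 M
At equilibrium [HA] = 0.074 − 1.23 × 10^-3 = 7.28 × 10^-2 M
Ka = [H+][A-]/[HA] = (1.23 × 10^-3)² / 7.28 × 10^-2 = 2.1 × 10^-5

Ka = 2.1 × 10^-5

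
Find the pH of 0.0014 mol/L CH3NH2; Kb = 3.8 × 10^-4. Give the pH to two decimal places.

pH = 10.75

CH3NH2 + H2O ⇌ CH3NH3+ + OH-
Kb = [OH-]²/(0.0014 − [OH-]) = 3.8 × 10^-4
The 5% rule fails; solving [OH-]² + Kb·[OH-] − Kb·C₀ = 0 exactly:
[OH-] = (−Kb + √(Kb² + 4·Kb·C₀))/2 = 5.64 × 10^-4 M
pOH = −log(5.64 × 10^-4) = 3.25; pH = 14.00 − 3.25 = 10.75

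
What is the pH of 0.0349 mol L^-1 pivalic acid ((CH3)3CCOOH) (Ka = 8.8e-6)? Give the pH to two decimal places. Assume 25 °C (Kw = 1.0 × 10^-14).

pH = 3.26

(CH3)3CCOOH ⇌ (CH3)3CCOO- + H+
Let x = [H+] at equilibrium. Ka = x²/(0.0349 − x).
Since Ka ≪ C₀, x ≈ √(Ka·C₀) = 5.54 × 10^-4 M.
Check: 1.6% ionized — well under 5%, approximation valid.
pH = −log[H+] = −log(5.54 × 10^-4) = 3.26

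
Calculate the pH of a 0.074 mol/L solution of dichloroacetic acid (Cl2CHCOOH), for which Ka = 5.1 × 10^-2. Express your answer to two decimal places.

Cl2CHCOOH ⇌ Cl2CHCOO- + H+
Ka = x²/(0.074 − x) = 5.1 × 10^-2
x is not negligible relative to C₀; solve x² + 0.051·x − 0.00377 = 0.
x = (−Ka + √(Ka² + 4·Ka·C₀))/2 = 4.10 × 10^-2 M
pH = −log[H+] = −log(4.10 × 10^-2) = 1.39

pH = 1.39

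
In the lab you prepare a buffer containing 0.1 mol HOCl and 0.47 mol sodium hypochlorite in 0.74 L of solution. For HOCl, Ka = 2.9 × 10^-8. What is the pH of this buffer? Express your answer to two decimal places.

pKa = −log(2.9 × 10^-8) = 7.538
Using pH = pKa + log([base]/[acid]) with [base]/[acid] = 0.47/0.1:
pH = 7.538 + (+0.672) = 8.21

pH = 8.21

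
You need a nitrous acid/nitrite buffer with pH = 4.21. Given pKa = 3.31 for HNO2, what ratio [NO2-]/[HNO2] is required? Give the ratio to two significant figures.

ratio = 7.9

pH = pKa + log(r) ⇒ log(r) = 4.21 − 3.31 = +0.90
r = [NO2-]/[HNO2] = 10^(+0.90) = 7.94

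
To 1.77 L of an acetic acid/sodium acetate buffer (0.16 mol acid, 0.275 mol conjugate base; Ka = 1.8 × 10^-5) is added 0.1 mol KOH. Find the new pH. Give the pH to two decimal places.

After neutralization: n(CH3COOH) = 0.06 mol, n(CH3COO-) = 0.375 mol.
pKa = −log(1.8 × 10^-5) = 4.745
pH = pKa + log([A⁻]/[HA]) = 4.745 + log(0.375/0.06) = 4.745 +0.796

pH = 5.54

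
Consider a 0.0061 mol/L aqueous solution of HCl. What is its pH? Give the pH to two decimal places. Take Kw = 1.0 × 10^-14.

pH = 2.21

HCl is a strong acid and dissociates completely, so [H+] = 0.0061 M.
pH = -log(0.0061) = 2.21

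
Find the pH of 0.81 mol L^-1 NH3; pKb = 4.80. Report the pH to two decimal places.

pH = 11.55

NH3 + H2O ⇌ NH4+ + OH-
Kb = 10^(−4.80) = 1.58 × 10^-5
From the ICE table, Kb = [OH-]²/(0.81 − [OH-]) = 1.58 × 10^-5.
Since Kb ≪ C₀, [OH-] ≈ √(Kb·C₀) = 3.58 × 10^-3 M.
pOH = −log(3.58 × 10^-3) = 2.45; pH = 14.00 − 2.45 = 11.55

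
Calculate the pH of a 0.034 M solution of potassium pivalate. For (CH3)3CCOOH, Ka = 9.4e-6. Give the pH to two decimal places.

pH = 8.78

(CH3)3CCOO- is the conjugate base of the weak acid (CH3)3CCOOH.
Kb = Kw/Ka = 1.0×10^-14 / 9.4 × 10^-6 = 1.06 × 10^-9
Let x = [OH-] at equilibrium. Kb = x²/(0.034 − x).
Neglecting x in the denominator: x = √(1.06 × 10^-9 × 0.034) = 6.00 × 10^-6 M
pOH = 5.22, so pH = 14.00 − pOH = 8.78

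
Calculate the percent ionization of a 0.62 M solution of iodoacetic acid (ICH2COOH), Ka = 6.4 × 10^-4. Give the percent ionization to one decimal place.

3.2%

ICH2COOH ⇌ ICH2COO- + H+; let x = [H+] at equilibrium.
x ≈ √(Ka·C₀) = √(6.4 × 10^-4 × 0.62) = 1.99 × 10^-2 M
% ionization = x/C₀ × 100% = 1.99 × 10^-2/0.62 × 100% = 3.2%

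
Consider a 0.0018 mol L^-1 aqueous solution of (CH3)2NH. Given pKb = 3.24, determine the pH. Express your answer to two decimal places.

pH = 10.89

(CH3)2NH + H2O ⇌ (CH3)2NH2+ + OH-
Kb = 10^(−3.24) = 5.75 × 10^-4
Let x = [OH-] at equilibrium. Kb = x²/(0.0018 − x).
x is not negligible relative to C₀; solve x² + 0.000575·x − 1.04e-06 = 0.
x = (−Kb + √(Kb² + 4·Kb·C₀))/2 = 7.70 × 10^-4 M
pOH = −log(7.70 × 10^-4) = 3.11; pH = 14.00 − 3.11 = 10.89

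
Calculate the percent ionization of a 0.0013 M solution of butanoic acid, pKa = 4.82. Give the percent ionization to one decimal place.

CH3(CH2)2COOH ⇌ CH3(CH2)2COO- + H+; let x = [H+] at equilibrium.
Ka = 10^(−4.82) = 1.51 × 10^-5
Solve x² + 1.51e-05x − 1.96e-08 = 0 → x = 1.33 × 10^-4 M
% ionization = x/C₀ × 100% = 1.33 × 10^-4/0.0013 × 100% = 10.2%

10.2%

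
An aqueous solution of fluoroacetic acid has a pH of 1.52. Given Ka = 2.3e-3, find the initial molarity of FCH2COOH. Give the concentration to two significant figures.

C₀ = 4.3 × 10^-1 M

[H+] = 10^(-1.52) = 3.02 × 10^-2 M = x
Ka = x²/(C₀ − x) ⇒ C₀ = x + x²/Ka
C₀ = 3.02 × 10^-2 + (3.02 × 10^-2)²/(2.3 × 10^-3) = 4.27 × 10^-1 M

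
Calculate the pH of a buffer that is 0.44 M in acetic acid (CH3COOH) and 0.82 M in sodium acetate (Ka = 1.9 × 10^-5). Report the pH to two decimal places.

pH = 4.99

pKa = −log(1.9 × 10^-5) = 4.721
Using pH = pKa + log([base]/[acid]) with [base]/[acid] = 0.82/0.44:
pH = 4.721 + (+0.270) = 4.99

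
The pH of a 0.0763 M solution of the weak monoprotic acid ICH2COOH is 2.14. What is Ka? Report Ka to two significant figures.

[H+] = 10^(-2.14) = 7.24 × 10^-3 M
At equilibrium [HA] = 0.0763 − 7.24 × 10^-3 = 6.91 × 10^-2 M
Ka = [H+][A-]/[HA] = (7.24 × 10^-3)² / 6.91 × 10^-2 = 7.6 × 10^-4

Ka = 7.6 × 10^-4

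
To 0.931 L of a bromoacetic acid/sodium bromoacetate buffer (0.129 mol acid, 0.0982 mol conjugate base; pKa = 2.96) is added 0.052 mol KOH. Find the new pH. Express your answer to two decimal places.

pH = 3.25

After neutralization: n(BrCH2COOH) = 0.077 mol, n(BrCH2COO-) = 0.15 mol.
pH = pKa + log(n_BrCH2COO-/n_BrCH2COOH) = 2.96 + log(0.15/0.077) = 2.96 + (+0.290)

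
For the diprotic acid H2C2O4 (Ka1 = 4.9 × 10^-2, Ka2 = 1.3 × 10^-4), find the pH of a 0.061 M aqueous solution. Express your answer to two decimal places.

pH = 1.45

Ka1 ≫ Ka2, so treat the first dissociation as the only significant source of H+.
Ka1 = x²/(0.061 − x) = 4.9 × 10^-2
Solving the quadratic: x = (−Ka1 + √(Ka1² + 4·Ka1·C₀))/2 = 3.54 × 10^-2 M
pH = −log(3.54 × 10^-2) = 1.45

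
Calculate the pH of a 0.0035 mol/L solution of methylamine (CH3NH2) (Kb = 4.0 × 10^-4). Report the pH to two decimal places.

CH3NH2 + H2O ⇌ CH3NH3+ + OH-
From the ICE table, Kb = [OH-]²/(0.0035 − [OH-]) = 4.0 × 10^-4.
The 5% rule fails; solving [OH-]² + Kb·[OH-] − Kb·C₀ = 0 exactly:
[OH-] = (−Kb + √(Kb² + 4·Kb·C₀))/2 = 1.00 × 10^-3 M
pOH = −log(1.00 × 10^-3) = 3.00; pH = 14.00 − 3.00 = 11.00

pH = 11.00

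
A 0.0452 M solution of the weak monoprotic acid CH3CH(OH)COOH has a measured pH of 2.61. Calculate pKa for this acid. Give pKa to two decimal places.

[H+] = 10^(-2.61) = 2.45 × 10^-3 M
At equilibrium [HA] = 0.0452 − 2.45 × 10^-3 = 4.27 × 10^-2 M
Ka = [H+][A-]/[HA] = (2.45 × 10^-3)² / 4.27 × 10^-2 = 1.41 × 10^-4
pKa = -log(1.41 × 10^-4) = 3.85

pKa = 3.85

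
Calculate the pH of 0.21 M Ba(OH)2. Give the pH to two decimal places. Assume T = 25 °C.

Ba(OH)2 is a strong base (each formula unit releases 2 OH-); [OH-] = 0.42 M.
pOH = -log(0.42) = 0.38
pH = 14.00 - 0.38 = 13.62

pH = 13.62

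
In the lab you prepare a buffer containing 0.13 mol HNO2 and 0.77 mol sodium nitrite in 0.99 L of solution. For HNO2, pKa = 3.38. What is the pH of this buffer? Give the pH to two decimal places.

pH = 4.15

Using pH = pKa + log([base]/[acid]) with [base]/[acid] = 0.77/0.13:
pH = 3.38 + (+0.773) = 4.15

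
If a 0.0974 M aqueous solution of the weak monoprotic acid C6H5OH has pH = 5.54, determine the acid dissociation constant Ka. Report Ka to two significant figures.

Ka = 8.5 × 10^-11

[H+] = 10^(-5.54) = 2.88 × 10^-6 M
At equilibrium [HA] = 0.0974 − 2.88 × 10^-6 = 9.74 × 10^-2 M
Ka = [H+][A-]/[HA] = (2.88 × 10^-6)² / 9.74 × 10^-2 = 8.5 × 10^-11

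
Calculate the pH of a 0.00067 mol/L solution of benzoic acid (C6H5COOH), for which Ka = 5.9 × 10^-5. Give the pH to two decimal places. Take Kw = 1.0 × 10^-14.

C6H5COOH ⇌ C6H5COO- + H+
From the ICE table, Ka = [H+]²/(0.00067 − [H+]) = 5.9 × 10^-5.
[H+] is not negligible relative to C₀; solve [H+]² + 5.9e-05·[H+] − 3.95e-08 = 0.
[H+] = [−5.9e-05 + √(5.9e-05² + 1.58e-07)]/2 = 1.71 × 10^-4 M
pH = −log(1.71 × 10^-4) = 3.77

pH = 3.77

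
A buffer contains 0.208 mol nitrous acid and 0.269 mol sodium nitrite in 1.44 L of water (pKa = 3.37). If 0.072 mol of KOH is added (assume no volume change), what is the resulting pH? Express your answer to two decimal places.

pH = 3.77

After neutralization: n(HNO2) = 0.136 mol, n(NO2-) = 0.341 mol.
pH = pKa + log([A⁻]/[HA]) = 3.37 + log(0.341/0.136) = 3.37 +0.399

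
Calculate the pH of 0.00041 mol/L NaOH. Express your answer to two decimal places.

pH = 10.61

NaOH is a strong base; [OH-] = 0.00041 M.
pOH = -log(0.00041) = 3.39
pH = 14.00 - 3.39 = 10.61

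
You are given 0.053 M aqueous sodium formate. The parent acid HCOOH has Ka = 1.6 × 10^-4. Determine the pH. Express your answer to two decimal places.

pH = 8.26

HCOO- is the conjugate base of the weak acid HCOOH.
Kb = Kw/Ka = 1.0×10^-14 / 1.6 × 10^-4 = 6.25 × 10^-11
Kb = [OH-]²/(0.053 − [OH-]) = 6.25 × 10^-11
Neglecting [OH-] in the denominator: [OH-] = √(6.25 × 10^-11 × 0.053) = 1.82 × 10^-6 M
Check: 0.0034% ionized — well under 5%, approximation valid.
pOH = −log(1.82 × 10^-6) = 5.74; pH = 14.00 − 5.74 = 8.26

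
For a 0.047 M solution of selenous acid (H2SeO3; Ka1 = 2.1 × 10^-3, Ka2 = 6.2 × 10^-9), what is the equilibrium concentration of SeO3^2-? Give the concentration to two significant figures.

6.2 × 10^-9 M

First ionization gives [H+] ≈ [HSeO3-] = 8.94 × 10^-3 M.
Second step: Ka2 = [H+][SeO3^2-]/[HSeO3-] ≈ [SeO3^2-] (since [H+] ≈ [HSeO3-]).
So [SeO3^2-] ≈ Ka2.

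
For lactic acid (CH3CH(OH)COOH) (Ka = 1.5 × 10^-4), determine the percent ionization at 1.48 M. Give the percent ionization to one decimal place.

1.0%

CH3CH(OH)COOH ⇌ CH3CH(OH)COO- + H+; let x = [H+] at equilibrium.
x ≈ √(Ka·C₀) = √(1.5 × 10^-4 × 1.48) = 1.49 × 10^-2 M
Fraction ionized = 1.49 × 10^-2 / 1.48 = 0.0101 → 1.0%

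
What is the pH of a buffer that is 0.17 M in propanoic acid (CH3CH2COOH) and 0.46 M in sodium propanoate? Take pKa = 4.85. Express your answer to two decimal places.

pH = 5.28

Henderson–Hasselbalch: pH = pKa + log([CH3CH2COO-]/[CH3CH2COOH]) = 4.85 + log(0.46/0.17)
pH = 4.85 + (+0.432) = 5.28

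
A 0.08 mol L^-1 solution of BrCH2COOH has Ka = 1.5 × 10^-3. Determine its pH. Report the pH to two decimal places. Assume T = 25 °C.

BrCH2COOH ⇌ BrCH2COO- + H+
From the ICE table, Ka = [H+]²/(0.08 − [H+]) = 1.5 × 10^-3.
The 5% rule fails; solving [H+]² + Ka·[H+] − Ka·C₀ = 0 exactly:
[H+] = (−Ka + √(Ka² + 4·Ka·C₀))/2 = 1.02 × 10^-2 M
pH = −log(1.02 × 10^-2) = 1.99

pH = 1.99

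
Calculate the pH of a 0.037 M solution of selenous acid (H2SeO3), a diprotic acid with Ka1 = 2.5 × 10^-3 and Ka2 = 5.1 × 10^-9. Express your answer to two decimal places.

pH = 2.07

Since Ka1 ≫ Ka2, the first ionization dominates [H+].
Ka1 = x²/(0.037 − x) = 2.5 × 10^-3
Solving the quadratic: x = (−Ka1 + √(Ka1² + 4·Ka1·C₀))/2 = 8.45 × 10^-3 M
pH = −log(8.45 × 10^-3) = 2.07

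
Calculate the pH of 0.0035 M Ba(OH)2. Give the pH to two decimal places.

Ba(OH)2 is a strong base (each formula unit releases 2 OH-); [OH-] = 0.007 M.
pOH = -log(0.007) = 2.15
pH = 14.00 - 2.15 = 11.85

pH = 11.85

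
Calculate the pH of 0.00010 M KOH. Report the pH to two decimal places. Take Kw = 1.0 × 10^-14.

KOH is a strong base; [OH-] = 0.0001 M.
pOH = -log(0.0001) = 4.00
pH = 14.00 - 4.00 = 10.00

pH = 10.00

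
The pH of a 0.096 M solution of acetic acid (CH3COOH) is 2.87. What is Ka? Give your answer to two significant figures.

[H+] = 10^(-2.87) = 1.35 × 10^-3 M
At equilibrium [HA] = 0.096 − 1.35 × 10^-3 = 9.46 × 10^-2 M
Ka = [H+][A-]/[HA] = (1.35 × 10^-3)² / 9.46 × 10^-2 = 1.9 × 10^-5

Ka = 1.9 × 10^-5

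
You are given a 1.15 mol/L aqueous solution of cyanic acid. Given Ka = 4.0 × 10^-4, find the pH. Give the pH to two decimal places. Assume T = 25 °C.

pH = 1.67

HOCN ⇌ OCN- + H+
From the ICE table, Ka = x²/(1.15 − x) = 4.0 × 10^-4.
Since Ka ≪ C₀, x ≈ √(Ka·C₀) = 2.14 × 10^-2 M.
pH = −log(2.14 × 10^-2) = 1.67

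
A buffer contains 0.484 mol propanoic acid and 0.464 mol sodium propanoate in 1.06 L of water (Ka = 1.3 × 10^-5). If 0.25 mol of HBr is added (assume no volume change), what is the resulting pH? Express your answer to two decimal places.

After neutralization: n(CH3CH2COOH) = 0.734 mol, n(CH3CH2COO-) = 0.214 mol.
pKa = −log(1.3 × 10^-5) = 4.886
Henderson–Hasselbalch with mole ratio 0.214/0.734: pH = 4.886 + (-0.535)

pH = 4.35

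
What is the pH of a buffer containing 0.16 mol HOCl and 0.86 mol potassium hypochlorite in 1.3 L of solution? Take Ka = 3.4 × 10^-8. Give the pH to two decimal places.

pKa = −log(3.4 × 10^-8) = 7.469
pH = pKa + log([A⁻]/[HA]) = 7.469 + log(0.86/0.16)
pH = 7.469 + (+0.730) = 8.20

pH = 8.20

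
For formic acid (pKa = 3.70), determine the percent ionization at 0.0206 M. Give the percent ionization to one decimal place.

HCOOH ⇌ HCOO- + H+; let x = [H+] at equilibrium.
Ka = 10^(−3.70) = 2.00 × 10^-4
Solve x² + 0.0002x − 4.12e-06 = 0 → x = 1.93 × 10^-3 M
Fraction ionized = 1.93 × 10^-3 / 0.0206 = 0.0937 → 9.4%

9.4%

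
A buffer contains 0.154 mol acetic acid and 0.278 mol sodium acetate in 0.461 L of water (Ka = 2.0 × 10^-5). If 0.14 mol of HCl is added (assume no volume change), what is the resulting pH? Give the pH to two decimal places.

pH = 4.37

After neutralization: n(CH3COOH) = 0.294 mol, n(CH3COO-) = 0.138 mol.
pKa = −log(2.0 × 10^-5) = 4.699
pH = pKa + log([A⁻]/[HA]) = 4.699 + log(0.138/0.294) = 4.699 -0.328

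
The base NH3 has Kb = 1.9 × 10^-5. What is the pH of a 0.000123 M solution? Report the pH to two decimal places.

pH = 9.60

NH3 + H2O ⇌ NH4+ + OH-
Kb = x²/(0.000123 − x) = 1.9 × 10^-5
The 5% rule fails; solving x² + Kb·x − Kb·C₀ = 0 exactly:
x = [−1.9e-05 + √(1.9e-05² + 9.35e-09)]/2 = 3.98 × 10^-5 M
pOH = −log(3.98 × 10^-5) = 4.40; pH = 14.00 − 4.40 = 9.60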